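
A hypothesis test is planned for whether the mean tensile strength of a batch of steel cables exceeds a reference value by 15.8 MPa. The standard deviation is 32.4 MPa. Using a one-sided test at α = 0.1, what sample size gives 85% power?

23

For a one-sample z-test, n = ((z_α + z_β)·σ/δ)².
z_α = 1.282 (one-sided α = 0.1); z_β = 1.036 (power 85% → β = 0.15).
n = (2.318 × 32.4 / 15.8)² = 22.59
Round up: n = 23.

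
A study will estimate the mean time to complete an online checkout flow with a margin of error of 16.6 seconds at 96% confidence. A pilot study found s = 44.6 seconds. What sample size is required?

31

For a mean, the margin of error is E = z·σ/√n, so n = (zσ/E)².
At 96% confidence, z = 2.054.
n = (2.054 × 44.6 / 16.6)² = 30.45
Round up: n = 31.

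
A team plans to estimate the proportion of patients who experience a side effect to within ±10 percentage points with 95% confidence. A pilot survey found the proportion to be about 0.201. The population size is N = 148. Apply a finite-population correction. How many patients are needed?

n = 44

For a proportion with margin E = 0.1 at 95% confidence, z = 1.960.
n = p̂(1−p̂)(z/E)² = 0.201 × 0.799 × (1.960/0.1)² = 61.70 — call this n₀.
Finite-population correction with N = 148: n = n₀ / (1 + (n₀−1)/N) = 61.70 / 1.41 = 43.76
Round up: n = 44.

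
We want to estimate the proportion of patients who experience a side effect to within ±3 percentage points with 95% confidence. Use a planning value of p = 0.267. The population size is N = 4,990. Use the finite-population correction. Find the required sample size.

n = 716

For a proportion with margin E = 0.03 at 95% confidence, z = 1.960.
n = p̂(1−p̂)(z/E)² = 0.267 × 0.733 × (1.960/0.03)² = 835.38 — call this n₀.
Finite-population correction with N = 4,990: n = n₀ / (1 + (n₀−1)/N) = 835.38 / 1.167 = 715.84
Round up: n = 716.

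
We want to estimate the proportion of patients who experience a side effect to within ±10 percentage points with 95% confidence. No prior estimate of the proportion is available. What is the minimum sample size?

97

For a proportion with margin E = 0.1 at 95% confidence, z = 1.960.
With no prior estimate, use p = 0.5, which maximizes p(1−p) at 0.25.
n = 0.25 × (z/E)² = 0.25 × (1.960/0.1)² = 96.04
Round up: n = 97.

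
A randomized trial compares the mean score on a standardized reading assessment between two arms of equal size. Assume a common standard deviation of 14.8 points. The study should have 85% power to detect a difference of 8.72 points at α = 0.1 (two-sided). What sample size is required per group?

42 per group

For two equal groups, n per group = 2·((z_{α/2} + z_β)·σ/δ)².
z_{α/2} = 1.645; z_β = 1.036 (power 85%).
n = 2 × (2.681 × 14.8 / 8.72)² = 2 × 20.71 = 41.42
Round up: n = 42 per group.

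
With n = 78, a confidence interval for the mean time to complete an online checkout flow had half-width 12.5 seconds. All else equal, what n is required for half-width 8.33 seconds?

Margin of error scales as 1/√n, so n₂ = n₁·(E₁/E₂)².
n₂ = 78 × (12.5/8.33)² = 78 × 2.252 = 175.66
Round up: n₂ = 176.

176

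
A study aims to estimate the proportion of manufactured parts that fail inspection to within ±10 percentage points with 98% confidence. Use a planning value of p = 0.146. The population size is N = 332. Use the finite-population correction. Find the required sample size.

For a proportion with margin E = 0.1 at 98% confidence, z = 2.326.
n = p̂(1−p̂)(z/E)² = 0.146 × 0.854 × (2.326/0.1)² = 67.46 — call this n₀.
Finite-population correction with N = 332: n = n₀ / (1 + (n₀−1)/N) = 67.46 / 1.2 = 56.22
Round up: n = 57.

n = 57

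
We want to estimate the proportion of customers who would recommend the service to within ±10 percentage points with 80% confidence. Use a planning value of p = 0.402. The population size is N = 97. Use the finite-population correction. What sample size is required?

For a proportion with margin E = 0.1 at 80% confidence, z = 1.282.
n = p̂(1−p̂)(z/E)² = 0.402 × 0.598 × (1.282/0.1)² = 39.51 — call this n₀.
Finite-population correction with N = 97: n = n₀ / (1 + (n₀−1)/N) = 39.51 / 1.397 = 28.28
Round up: n = 29.

29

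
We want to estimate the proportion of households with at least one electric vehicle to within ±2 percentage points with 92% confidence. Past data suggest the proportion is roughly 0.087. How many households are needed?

For a proportion with margin E = 0.02 at 92% confidence, z = 1.751.
n = p̂(1−p̂)(z/E)² = 0.087 × 0.913 × (1.751/0.02)² = 608.84
Round up: n = 609.

609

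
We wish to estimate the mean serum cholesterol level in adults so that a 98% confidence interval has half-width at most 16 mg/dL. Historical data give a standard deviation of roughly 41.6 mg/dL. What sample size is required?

For a mean, the margin of error is E = z·σ/√n, so n = (zσ/E)².
At 98% confidence, z = 2.326.
n = (2.326 × 41.6 / 16)² = 36.57
Round up: n = 37.

37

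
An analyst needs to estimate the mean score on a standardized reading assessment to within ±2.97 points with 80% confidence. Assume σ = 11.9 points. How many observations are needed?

27

For a mean, the margin of error is E = z·σ/√n, so n = (zσ/E)².
At 80% confidence, z = 1.282.
n = (1.282 × 11.9 / 2.97)² = 26.38
Round up: n = 27.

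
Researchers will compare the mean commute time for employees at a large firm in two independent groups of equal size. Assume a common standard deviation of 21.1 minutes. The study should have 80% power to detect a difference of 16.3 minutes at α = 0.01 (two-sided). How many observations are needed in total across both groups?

For two equal groups, n per group = 2·((z_{α/2} + z_β)·σ/δ)².
z_{α/2} = 2.576; z_β = 0.842 (power 80%).
n = 2 × (3.418 × 21.1 / 16.3)² = 2 × 19.58 = 39.16
Round up: n = 40 per group.
Total across both groups: 2 × 40 = 80.

80 total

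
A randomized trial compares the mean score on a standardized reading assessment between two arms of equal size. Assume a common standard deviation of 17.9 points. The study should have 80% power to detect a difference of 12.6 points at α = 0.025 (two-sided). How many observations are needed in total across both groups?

For two equal groups, n per group = 2·((z_{α/2} + z_β)·σ/δ)².
z_{α/2} = 2.241; z_β = 0.842 (power 80%).
n = 2 × (3.083 × 17.9 / 12.6)² = 2 × 19.18 = 38.36
Round up: n = 39 per group.
Total across both groups: 2 × 39 = 78.

78 total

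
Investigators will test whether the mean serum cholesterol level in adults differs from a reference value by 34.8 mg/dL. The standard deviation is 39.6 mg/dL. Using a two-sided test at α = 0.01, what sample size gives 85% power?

For a one-sample z-test, n = ((z_{α/2} + z_β)·σ/δ)².
z_{α/2} = 2.576 (two-sided α = 0.01); z_β = 1.036 (power 85% → β = 0.15).
n = (3.612 × 39.6 / 34.8)² = 16.89
Round up: n = 17.

17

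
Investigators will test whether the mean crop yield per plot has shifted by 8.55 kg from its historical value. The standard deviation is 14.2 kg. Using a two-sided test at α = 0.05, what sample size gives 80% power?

22

For a one-sample z-test, n = ((z_{α/2} + z_β)·σ/δ)².
z_{α/2} = 1.960 (two-sided α = 0.05); z_β = 0.842 (power 80% → β = 0.2).
n = (2.802 × 14.2 / 8.55)² = 21.66
Round up: n = 22.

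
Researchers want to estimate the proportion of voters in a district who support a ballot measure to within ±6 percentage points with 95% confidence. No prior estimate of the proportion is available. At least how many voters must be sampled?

267

For a proportion with margin E = 0.06 at 95% confidence, z = 1.960.
With no prior estimate, use p = 0.5, which maximizes p(1−p) at 0.25.
n = 0.25 × (z/E)² = 0.25 × (1.960/0.06)² = 266.78
Round up: n = 267.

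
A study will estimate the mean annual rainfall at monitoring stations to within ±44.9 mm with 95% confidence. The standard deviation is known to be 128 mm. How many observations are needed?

32

For a mean, the margin of error is E = z·σ/√n, so n = (zσ/E)².
At 95% confidence, z = 1.960.
n = (1.960 × 128 / 44.9)² = 31.22
Round up: n = 32.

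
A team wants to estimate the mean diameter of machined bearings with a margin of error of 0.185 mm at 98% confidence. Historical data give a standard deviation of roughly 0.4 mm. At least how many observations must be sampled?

26

For a mean, the margin of error is E = z·σ/√n, so n = (zσ/E)².
At 98% confidence, z = 2.326.
n = (2.326 × 0.4 / 0.185)² = 25.29
Round up: n = 26.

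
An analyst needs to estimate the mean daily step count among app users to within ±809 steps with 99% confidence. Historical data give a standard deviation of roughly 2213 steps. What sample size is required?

For a mean, the margin of error is E = z·σ/√n, so n = (zσ/E)².
At 99% confidence, z = 2.576.
n = (2.576 × 2213 / 809)² = 49.65
Round up: n = 50.

50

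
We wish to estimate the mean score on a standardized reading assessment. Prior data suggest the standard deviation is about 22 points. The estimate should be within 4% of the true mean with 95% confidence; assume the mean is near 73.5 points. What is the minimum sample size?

216

For a mean, the margin of error is E = z·σ/√n, so n = (zσ/E)².
At 95% confidence, z = 1.960.
E = 4% of 73.5 = 2.94 points.
n = (1.960 × 22 / 2.94)² = 215.11
Round up: n = 216.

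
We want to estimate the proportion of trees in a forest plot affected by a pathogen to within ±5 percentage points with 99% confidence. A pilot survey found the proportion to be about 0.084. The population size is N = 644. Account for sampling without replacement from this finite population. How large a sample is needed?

n = 156

For a proportion with margin E = 0.05 at 99% confidence, z = 2.576.
n = p̂(1−p̂)(z/E)² = 0.084 × 0.916 × (2.576/0.05)² = 204.23 — call this n₀.
Finite-population correction with N = 644: n = n₀ / (1 + (n₀−1)/N) = 204.23 / 1.316 = 155.19
Round up: n = 156.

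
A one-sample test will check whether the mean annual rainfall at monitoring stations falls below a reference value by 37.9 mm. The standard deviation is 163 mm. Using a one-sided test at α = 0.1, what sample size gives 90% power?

122

For a one-sample z-test, n = ((z_α + z_β)·σ/δ)².
z_α = 1.282 (one-sided α = 0.1); z_β = 1.282 (power 90% → β = 0.1).
n = (2.564 × 163 / 37.9)² = 121.60
Round up: n = 122.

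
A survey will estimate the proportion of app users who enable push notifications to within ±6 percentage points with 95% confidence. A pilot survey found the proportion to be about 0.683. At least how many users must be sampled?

For a proportion with margin E = 0.06 at 95% confidence, z = 1.960.
n = p̂(1−p̂)(z/E)² = 0.683 × 0.317 × (1.960/0.06)² = 231.04
Round up: n = 232.

232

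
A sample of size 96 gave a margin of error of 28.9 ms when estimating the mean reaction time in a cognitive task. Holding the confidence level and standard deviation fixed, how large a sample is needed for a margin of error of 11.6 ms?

Margin of error scales as 1/√n, so n₂ = n₁·(E₁/E₂)².
n₂ = 96 × (28.9/11.6)² = 96 × 6.207 = 595.87
Round up: n₂ = 596.

n = 596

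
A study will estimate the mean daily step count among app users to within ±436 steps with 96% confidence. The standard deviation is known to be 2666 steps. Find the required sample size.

For a mean, the margin of error is E = z·σ/√n, so n = (zσ/E)².
At 96% confidence, z = 2.054.
n = (2.054 × 2666 / 436)² = 157.74
Round up: n = 158.

158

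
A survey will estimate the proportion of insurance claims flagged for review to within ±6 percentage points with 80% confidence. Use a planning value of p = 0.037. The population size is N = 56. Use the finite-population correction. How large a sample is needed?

13

For a proportion with margin E = 0.06 at 80% confidence, z = 1.282.
n = p̂(1−p̂)(z/E)² = 0.037 × 0.963 × (1.282/0.06)² = 16.27 — call this n₀.
Finite-population correction with N = 56: n = n₀ / (1 + (n₀−1)/N) = 16.27 / 1.273 = 12.78
Round up: n = 13.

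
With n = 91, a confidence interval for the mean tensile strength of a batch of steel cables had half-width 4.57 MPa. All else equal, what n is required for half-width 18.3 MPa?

6

Margin of error scales as 1/√n, so n₂ = n₁·(E₁/E₂)².
n₂ = 91 × (4.57/18.3)² = 91 × 0.06236 = 5.67
Round up: n₂ = 6.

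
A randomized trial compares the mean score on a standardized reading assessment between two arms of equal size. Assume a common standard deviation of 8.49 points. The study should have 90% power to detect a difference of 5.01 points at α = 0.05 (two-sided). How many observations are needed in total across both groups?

122 total

For two equal groups, n per group = 2·((z_{α/2} + z_β)·σ/δ)².
z_{α/2} = 1.960; z_β = 1.282 (power 90%).
n = 2 × (3.242 × 8.49 / 5.01)² = 2 × 30.18 = 60.36
Round up: n = 61 per group.
Total across both groups: 2 × 61 = 122.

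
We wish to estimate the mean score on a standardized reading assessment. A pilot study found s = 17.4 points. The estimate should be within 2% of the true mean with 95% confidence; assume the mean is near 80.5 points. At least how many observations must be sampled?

For a mean, the margin of error is E = z·σ/√n, so n = (zσ/E)².
At 95% confidence, z = 1.960.
E = 2% of 80.5 = 1.61 points.
n = (1.960 × 17.4 / 1.61)² = 448.70
Round up: n = 449.

n = 449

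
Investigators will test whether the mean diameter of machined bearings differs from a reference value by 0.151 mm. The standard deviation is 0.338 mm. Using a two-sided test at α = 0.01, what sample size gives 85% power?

For a one-sample z-test, n = ((z_{α/2} + z_β)·σ/δ)².
z_{α/2} = 2.576 (two-sided α = 0.01); z_β = 1.036 (power 85% → β = 0.15).
n = (3.612 × 0.338 / 0.151)² = 65.37
Round up: n = 66.

66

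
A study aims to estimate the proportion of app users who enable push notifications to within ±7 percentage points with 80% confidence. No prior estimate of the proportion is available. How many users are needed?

For a proportion with margin E = 0.07 at 80% confidence, z = 1.282.
With no prior estimate, use p = 0.5, which maximizes p(1−p) at 0.25.
n = 0.25 × (z/E)² = 0.25 × (1.282/0.07)² = 83.85
Round up: n = 84.

84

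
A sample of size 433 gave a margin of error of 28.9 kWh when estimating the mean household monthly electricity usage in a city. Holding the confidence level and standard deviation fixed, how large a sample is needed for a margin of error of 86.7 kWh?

n = 49

Margin of error scales as 1/√n, so n₂ = n₁·(E₁/E₂)².
n₂ = 433 × (28.9/86.7)² = 433 × 0.1111 = 48.11
Round up: n₂ = 49.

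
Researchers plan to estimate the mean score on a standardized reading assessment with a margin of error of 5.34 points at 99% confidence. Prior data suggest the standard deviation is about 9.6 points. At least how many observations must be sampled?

For a mean, the margin of error is E = z·σ/√n, so n = (zσ/E)².
At 99% confidence, z = 2.576.
n = (2.576 × 9.6 / 5.34)² = 21.45
Round up: n = 22.

22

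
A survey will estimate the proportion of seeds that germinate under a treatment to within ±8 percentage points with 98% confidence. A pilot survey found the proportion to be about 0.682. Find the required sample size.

184

For a proportion with margin E = 0.08 at 98% confidence, z = 2.326.
n = p̂(1−p̂)(z/E)² = 0.682 × 0.318 × (2.326/0.08)² = 183.34
Round up: n = 184.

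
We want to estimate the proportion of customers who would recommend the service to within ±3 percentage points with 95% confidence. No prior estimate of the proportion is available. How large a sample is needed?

1068

For a proportion with margin E = 0.03 at 95% confidence, z = 1.960.
With no prior estimate, use p = 0.5, which maximizes p(1−p) at 0.25.
n = 0.25 × (z/E)² = 0.25 × (1.960/0.03)² = 1067.11
Round up: n = 1068.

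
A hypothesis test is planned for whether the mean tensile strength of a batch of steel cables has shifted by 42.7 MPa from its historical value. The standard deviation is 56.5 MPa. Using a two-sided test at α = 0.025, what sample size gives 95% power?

For a one-sample z-test, n = ((z_{α/2} + z_β)·σ/δ)².
z_{α/2} = 2.241 (two-sided α = 0.025); z_β = 1.645 (power 95% → β = 0.05).
n = (3.886 × 56.5 / 42.7)² = 26.44
Round up: n = 27.

27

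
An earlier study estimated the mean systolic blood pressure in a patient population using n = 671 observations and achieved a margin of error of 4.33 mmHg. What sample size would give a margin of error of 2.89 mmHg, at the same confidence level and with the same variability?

n = 1507

Margin of error scales as 1/√n, so n₂ = n₁·(E₁/E₂)².
n₂ = 671 × (4.33/2.89)² = 671 × 2.245 = 1506.39
Round up: n₂ = 1507.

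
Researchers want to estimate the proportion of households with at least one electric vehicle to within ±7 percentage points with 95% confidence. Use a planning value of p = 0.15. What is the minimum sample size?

For a proportion with margin E = 0.07 at 95% confidence, z = 1.960.
n = p̂(1−p̂)(z/E)² = 0.15 × 0.85 × (1.960/0.07)² = 99.96
Round up: n = 100.

100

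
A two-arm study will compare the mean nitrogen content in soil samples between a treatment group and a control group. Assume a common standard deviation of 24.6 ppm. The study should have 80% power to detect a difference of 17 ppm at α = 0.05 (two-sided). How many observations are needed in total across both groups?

66 total

For two equal groups, n per group = 2·((z_{α/2} + z_β)·σ/δ)².
z_{α/2} = 1.960; z_β = 0.842 (power 80%).
n = 2 × (2.802 × 24.6 / 17)² = 2 × 16.44 = 32.88
Round up: n = 33 per group.
Total across both groups: 2 × 33 = 66.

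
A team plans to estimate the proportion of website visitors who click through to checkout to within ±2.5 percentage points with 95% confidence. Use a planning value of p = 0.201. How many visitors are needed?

For a proportion with margin E = 0.025 at 95% confidence, z = 1.960.
n = p̂(1−p̂)(z/E)² = 0.201 × 0.799 × (1.960/0.025)² = 987.13
Round up: n = 988.

988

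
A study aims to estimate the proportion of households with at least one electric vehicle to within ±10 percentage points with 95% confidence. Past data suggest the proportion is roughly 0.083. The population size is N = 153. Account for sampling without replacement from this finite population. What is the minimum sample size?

For a proportion with margin E = 0.1 at 95% confidence, z = 1.960.
n = p̂(1−p̂)(z/E)² = 0.083 × 0.917 × (1.960/0.1)² = 29.24 — call this n₀.
Finite-population correction with N = 153: n = n₀ / (1 + (n₀−1)/N) = 29.24 / 1.185 = 24.68
Round up: n = 25.

n = 25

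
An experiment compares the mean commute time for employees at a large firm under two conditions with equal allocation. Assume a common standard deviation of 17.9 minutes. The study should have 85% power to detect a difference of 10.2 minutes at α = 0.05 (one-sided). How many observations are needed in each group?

For two equal groups, n per group = 2·((z_α + z_β)·σ/δ)².
z_α = 1.645; z_β = 1.036 (power 85%).
n = 2 × (2.681 × 17.9 / 10.2)² = 2 × 22.14 = 44.28
Round up: n = 45 per group.

45 per group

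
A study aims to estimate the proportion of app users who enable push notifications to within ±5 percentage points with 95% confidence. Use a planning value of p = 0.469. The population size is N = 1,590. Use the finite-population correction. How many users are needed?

For a proportion with margin E = 0.05 at 95% confidence, z = 1.960.
n = p̂(1−p̂)(z/E)² = 0.469 × 0.531 × (1.960/0.05)² = 382.68 — call this n₀.
Finite-population correction with N = 1,590: n = n₀ / (1 + (n₀−1)/N) = 382.68 / 1.24 = 308.61
Round up: n = 309.

309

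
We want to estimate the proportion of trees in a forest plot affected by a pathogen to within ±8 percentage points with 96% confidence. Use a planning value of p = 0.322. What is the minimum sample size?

144

For a proportion with margin E = 0.08 at 96% confidence, z = 2.054.
n = p̂(1−p̂)(z/E)² = 0.322 × 0.678 × (2.054/0.08)² = 143.92
Round up: n = 144.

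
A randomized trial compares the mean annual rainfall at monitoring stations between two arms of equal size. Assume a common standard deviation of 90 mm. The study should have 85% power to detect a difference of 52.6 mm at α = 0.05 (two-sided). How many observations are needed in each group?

53 per group

For two equal groups, n per group = 2·((z_{α/2} + z_β)·σ/δ)².
z_{α/2} = 1.960; z_β = 1.036 (power 85%).
n = 2 × (2.996 × 90 / 52.6)² = 2 × 26.28 = 52.56
Round up: n = 53 per group.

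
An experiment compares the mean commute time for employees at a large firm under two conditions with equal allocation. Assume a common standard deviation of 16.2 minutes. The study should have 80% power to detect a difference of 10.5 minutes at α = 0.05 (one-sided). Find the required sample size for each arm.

For two equal groups, n per group = 2·((z_α + z_β)·σ/δ)².
z_α = 1.645; z_β = 0.842 (power 80%).
n = 2 × (2.487 × 16.2 / 10.5)² = 2 × 14.72 = 29.44
Round up: n = 30 per group.

30 per group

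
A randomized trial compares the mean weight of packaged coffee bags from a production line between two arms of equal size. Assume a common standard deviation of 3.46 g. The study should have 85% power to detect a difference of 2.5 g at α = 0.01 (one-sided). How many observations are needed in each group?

For two equal groups, n per group = 2·((z_α + z_β)·σ/δ)².
z_α = 2.326; z_β = 1.036 (power 85%).
n = 2 × (3.362 × 3.46 / 2.5)² = 2 × 21.65 = 43.30
Round up: n = 44 per group.

44 per group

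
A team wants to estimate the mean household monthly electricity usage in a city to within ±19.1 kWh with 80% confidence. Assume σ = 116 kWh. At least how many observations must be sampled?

61

For a mean, the margin of error is E = z·σ/√n, so n = (zσ/E)².
At 80% confidence, z = 1.282.
n = (1.282 × 116 / 19.1)² = 60.62
Round up: n = 61.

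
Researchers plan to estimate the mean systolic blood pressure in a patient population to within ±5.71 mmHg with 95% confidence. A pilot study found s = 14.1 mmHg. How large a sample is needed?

For a mean, the margin of error is E = z·σ/√n, so n = (zσ/E)².
At 95% confidence, z = 1.960.
n = (1.960 × 14.1 / 5.71)² = 23.42
Round up: n = 24.

24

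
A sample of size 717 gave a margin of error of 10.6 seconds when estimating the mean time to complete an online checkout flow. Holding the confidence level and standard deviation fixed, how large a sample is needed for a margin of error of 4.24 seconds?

Margin of error scales as 1/√n, so n₂ = n₁·(E₁/E₂)².
n₂ = 717 × (10.6/4.24)² = 717 × 6.25 = 4481.25
Round up: n₂ = 4482.

4482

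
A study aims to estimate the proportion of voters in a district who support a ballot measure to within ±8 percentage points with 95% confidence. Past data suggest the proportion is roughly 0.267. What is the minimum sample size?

For a proportion with margin E = 0.08 at 95% confidence, z = 1.960.
n = p̂(1−p̂)(z/E)² = 0.267 × 0.733 × (1.960/0.08)² = 117.48
Round up: n = 118.

118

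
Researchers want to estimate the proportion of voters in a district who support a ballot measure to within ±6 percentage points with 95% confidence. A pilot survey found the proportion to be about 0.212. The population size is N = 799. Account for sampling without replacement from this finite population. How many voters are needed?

For a proportion with margin E = 0.06 at 95% confidence, z = 1.960.
n = p̂(1−p̂)(z/E)² = 0.212 × 0.788 × (1.960/0.06)² = 178.27 — call this n₀.
Finite-population correction with N = 799: n = n₀ / (1 + (n₀−1)/N) = 178.27 / 1.222 = 145.88
Round up: n = 146.

n = 146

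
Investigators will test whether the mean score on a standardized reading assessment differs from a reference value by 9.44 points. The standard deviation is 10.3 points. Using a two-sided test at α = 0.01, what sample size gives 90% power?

For a one-sample z-test, n = ((z_{α/2} + z_β)·σ/δ)².
z_{α/2} = 2.576 (two-sided α = 0.01); z_β = 1.282 (power 90% → β = 0.1).
n = (3.858 × 10.3 / 9.44)² = 17.72
Round up: n = 18.

n = 18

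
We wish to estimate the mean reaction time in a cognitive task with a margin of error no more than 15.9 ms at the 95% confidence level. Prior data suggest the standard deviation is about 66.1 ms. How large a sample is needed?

n = 67

For a mean, the margin of error is E = z·σ/√n, so n = (zσ/E)².
At 95% confidence, z = 1.960.
n = (1.960 × 66.1 / 15.9)² = 66.39
Round up: n = 67.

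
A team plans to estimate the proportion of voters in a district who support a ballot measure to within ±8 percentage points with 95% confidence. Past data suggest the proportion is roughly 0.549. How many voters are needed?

For a proportion with margin E = 0.08 at 95% confidence, z = 1.960.
n = p̂(1−p̂)(z/E)² = 0.549 × 0.451 × (1.960/0.08)² = 148.62
Round up: n = 149.

149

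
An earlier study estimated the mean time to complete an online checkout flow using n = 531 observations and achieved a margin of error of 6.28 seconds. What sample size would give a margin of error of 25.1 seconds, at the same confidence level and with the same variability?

34

Margin of error scales as 1/√n, so n₂ = n₁·(E₁/E₂)².
n₂ = 531 × (6.28/25.1)² = 531 × 0.0626 = 33.24
Round up: n₂ = 34.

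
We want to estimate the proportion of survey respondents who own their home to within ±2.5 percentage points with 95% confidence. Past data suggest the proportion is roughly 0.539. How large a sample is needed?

For a proportion with margin E = 0.025 at 95% confidence, z = 1.960.
n = p̂(1−p̂)(z/E)² = 0.539 × 0.461 × (1.960/0.025)² = 1527.29
Round up: n = 1528.

n = 1528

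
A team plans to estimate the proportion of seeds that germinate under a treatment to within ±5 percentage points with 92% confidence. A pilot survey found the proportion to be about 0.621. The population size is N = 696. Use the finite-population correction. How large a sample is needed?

205

For a proportion with margin E = 0.05 at 92% confidence, z = 1.751.
n = p̂(1−p̂)(z/E)² = 0.621 × 0.379 × (1.751/0.05)² = 288.64 — call this n₀.
Finite-population correction with N = 696: n = n₀ / (1 + (n₀−1)/N) = 288.64 / 1.413 = 204.27
Round up: n = 205.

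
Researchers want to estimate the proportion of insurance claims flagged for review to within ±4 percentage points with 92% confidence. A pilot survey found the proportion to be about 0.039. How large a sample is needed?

For a proportion with margin E = 0.04 at 92% confidence, z = 1.751.
n = p̂(1−p̂)(z/E)² = 0.039 × 0.961 × (1.751/0.04)² = 71.82
Round up: n = 72.

n = 72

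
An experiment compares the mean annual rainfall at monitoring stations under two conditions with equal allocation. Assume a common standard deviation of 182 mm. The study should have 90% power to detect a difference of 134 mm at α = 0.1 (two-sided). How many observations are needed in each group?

32 per group

For two equal groups, n per group = 2·((z_{α/2} + z_β)·σ/δ)².
z_{α/2} = 1.645; z_β = 1.282 (power 90%).
n = 2 × (2.927 × 182 / 134)² = 2 × 15.80 = 31.60
Round up: n = 32 per group.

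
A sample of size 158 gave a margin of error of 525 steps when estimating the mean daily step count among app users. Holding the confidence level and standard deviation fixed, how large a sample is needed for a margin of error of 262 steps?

Margin of error scales as 1/√n, so n₂ = n₁·(E₁/E₂)².
n₂ = 158 × (525/262)² = 158 × 4.015 = 634.37
Round up: n₂ = 635.

635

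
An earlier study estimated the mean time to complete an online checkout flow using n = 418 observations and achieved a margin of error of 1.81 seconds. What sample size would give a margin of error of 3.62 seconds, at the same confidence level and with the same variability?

Margin of error scales as 1/√n, so n₂ = n₁·(E₁/E₂)².
n₂ = 418 × (1.81/3.62)² = 418 × 0.25 = 104.50
Round up: n₂ = 105.

105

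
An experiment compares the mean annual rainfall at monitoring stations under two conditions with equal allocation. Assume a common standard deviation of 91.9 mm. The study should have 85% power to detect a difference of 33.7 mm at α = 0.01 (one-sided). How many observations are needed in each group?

169 per group

For two equal groups, n per group = 2·((z_α + z_β)·σ/δ)².
z_α = 2.326; z_β = 1.036 (power 85%).
n = 2 × (3.362 × 91.9 / 33.7)² = 2 × 84.06 = 168.12
Round up: n = 169 per group.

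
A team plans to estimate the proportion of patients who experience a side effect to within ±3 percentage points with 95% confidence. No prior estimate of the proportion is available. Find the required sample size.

n = 1068

For a proportion with margin E = 0.03 at 95% confidence, z = 1.960.
With no prior estimate, use p = 0.5, which maximizes p(1−p) at 0.25.
n = 0.25 × (z/E)² = 0.25 × (1.960/0.03)² = 1067.11
Round up: n = 1068.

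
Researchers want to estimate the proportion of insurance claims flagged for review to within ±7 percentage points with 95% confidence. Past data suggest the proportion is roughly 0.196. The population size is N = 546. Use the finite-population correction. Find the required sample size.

101

For a proportion with margin E = 0.07 at 95% confidence, z = 1.960.
n = p̂(1−p̂)(z/E)² = 0.196 × 0.804 × (1.960/0.07)² = 123.55 — call this n₀.
Finite-population correction with N = 546: n = n₀ / (1 + (n₀−1)/N) = 123.55 / 1.224 = 100.94
Round up: n = 101.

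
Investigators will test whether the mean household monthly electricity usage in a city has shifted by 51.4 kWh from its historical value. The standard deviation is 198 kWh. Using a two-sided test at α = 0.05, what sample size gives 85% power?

n = 134

For a one-sample z-test, n = ((z_{α/2} + z_β)·σ/δ)².
z_{α/2} = 1.960 (two-sided α = 0.05); z_β = 1.036 (power 85% → β = 0.15).
n = (2.996 × 198 / 51.4)² = 133.19
Round up: n = 134.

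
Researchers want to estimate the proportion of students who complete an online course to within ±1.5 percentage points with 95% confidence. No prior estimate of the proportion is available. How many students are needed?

n = 4269

For a proportion with margin E = 0.015 at 95% confidence, z = 1.960.
With no prior estimate, use p = 0.5, which maximizes p(1−p) at 0.25.
n = 0.25 × (z/E)² = 0.25 × (1.960/0.015)² = 4268.44
Round up: n = 4269.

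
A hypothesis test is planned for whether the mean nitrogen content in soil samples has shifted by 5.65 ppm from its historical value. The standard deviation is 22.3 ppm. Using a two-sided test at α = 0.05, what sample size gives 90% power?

n = 164

For a one-sample z-test, n = ((z_{α/2} + z_β)·σ/δ)².
z_{α/2} = 1.960 (two-sided α = 0.05); z_β = 1.282 (power 90% → β = 0.1).
n = (3.242 × 22.3 / 5.65)² = 163.73
Round up: n = 164.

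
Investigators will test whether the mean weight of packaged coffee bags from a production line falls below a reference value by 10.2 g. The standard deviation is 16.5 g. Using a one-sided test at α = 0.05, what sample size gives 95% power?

For a one-sample z-test, n = ((z_α + z_β)·σ/δ)².
z_α = 1.645 (one-sided α = 0.05); z_β = 1.645 (power 95% → β = 0.05).
n = (3.290 × 16.5 / 10.2)² = 28.32
Round up: n = 29.

29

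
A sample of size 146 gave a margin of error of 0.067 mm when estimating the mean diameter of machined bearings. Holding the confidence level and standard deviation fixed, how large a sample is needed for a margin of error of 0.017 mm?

Margin of error scales as 1/√n, so n₂ = n₁·(E₁/E₂)².
n₂ = 146 × (0.067/0.017)² = 146 × 15.53 = 2267.38
Round up: n₂ = 2268.

2268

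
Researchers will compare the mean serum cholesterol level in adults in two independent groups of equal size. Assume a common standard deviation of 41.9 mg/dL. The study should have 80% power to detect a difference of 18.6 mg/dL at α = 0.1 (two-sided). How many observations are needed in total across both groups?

126 total

For two equal groups, n per group = 2·((z_{α/2} + z_β)·σ/δ)².
z_{α/2} = 1.645; z_β = 0.842 (power 80%).
n = 2 × (2.487 × 41.9 / 18.6)² = 2 × 31.39 = 62.78
Round up: n = 63 per group.
Total across both groups: 2 × 63 = 126.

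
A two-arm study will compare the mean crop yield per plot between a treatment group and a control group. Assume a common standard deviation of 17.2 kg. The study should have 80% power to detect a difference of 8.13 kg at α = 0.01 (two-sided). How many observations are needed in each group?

105 per group

For two equal groups, n per group = 2·((z_{α/2} + z_β)·σ/δ)².
z_{α/2} = 2.576; z_β = 0.842 (power 80%).
n = 2 × (3.418 × 17.2 / 8.13)² = 2 × 52.29 = 104.58
Round up: n = 105 per group.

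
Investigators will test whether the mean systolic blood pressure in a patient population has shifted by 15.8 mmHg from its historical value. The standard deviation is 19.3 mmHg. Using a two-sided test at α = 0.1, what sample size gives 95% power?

17

For a one-sample z-test, n = ((z_{α/2} + z_β)·σ/δ)².
z_{α/2} = 1.645 (two-sided α = 0.1); z_β = 1.645 (power 95% → β = 0.05).
n = (3.290 × 19.3 / 15.8)² = 16.15
Round up: n = 17.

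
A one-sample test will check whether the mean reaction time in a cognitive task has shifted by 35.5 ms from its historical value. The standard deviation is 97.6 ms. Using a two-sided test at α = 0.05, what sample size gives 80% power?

60

For a one-sample z-test, n = ((z_{α/2} + z_β)·σ/δ)².
z_{α/2} = 1.960 (two-sided α = 0.05); z_β = 0.842 (power 80% → β = 0.2).
n = (2.802 × 97.6 / 35.5)² = 59.34
Round up: n = 60.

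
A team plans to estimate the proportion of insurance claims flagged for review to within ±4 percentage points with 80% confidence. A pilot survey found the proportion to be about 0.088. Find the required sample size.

For a proportion with margin E = 0.04 at 80% confidence, z = 1.282.
n = p̂(1−p̂)(z/E)² = 0.088 × 0.912 × (1.282/0.04)² = 82.44
Round up: n = 83.

n = 83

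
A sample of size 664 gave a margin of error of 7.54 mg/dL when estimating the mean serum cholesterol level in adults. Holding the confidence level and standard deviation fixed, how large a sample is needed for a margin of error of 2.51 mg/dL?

Margin of error scales as 1/√n, so n₂ = n₁·(E₁/E₂)².
n₂ = 664 × (7.54/2.51)² = 664 × 9.024 = 5991.94
Round up: n₂ = 5992.

n = 5992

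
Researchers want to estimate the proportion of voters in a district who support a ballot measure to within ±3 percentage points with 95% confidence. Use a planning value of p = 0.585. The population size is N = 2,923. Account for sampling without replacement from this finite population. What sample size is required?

766

For a proportion with margin E = 0.03 at 95% confidence, z = 1.960.
n = p̂(1−p̂)(z/E)² = 0.585 × 0.415 × (1.960/0.03)² = 1036.27 — call this n₀.
Finite-population correction with N = 2,923: n = n₀ / (1 + (n₀−1)/N) = 1036.27 / 1.354 = 765.34
Round up: n = 766.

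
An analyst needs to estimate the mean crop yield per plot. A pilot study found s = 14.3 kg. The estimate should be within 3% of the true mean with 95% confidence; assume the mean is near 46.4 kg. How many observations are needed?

For a mean, the margin of error is E = z·σ/√n, so n = (zσ/E)².
At 95% confidence, z = 1.960.
E = 3% of 46.4 = 1.392 kg.
n = (1.960 × 14.3 / 1.392)² = 405.42
Round up: n = 406.

406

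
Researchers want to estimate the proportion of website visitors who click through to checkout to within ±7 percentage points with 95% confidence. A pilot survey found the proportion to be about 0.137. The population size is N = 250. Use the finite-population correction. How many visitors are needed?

For a proportion with margin E = 0.07 at 95% confidence, z = 1.960.
n = p̂(1−p̂)(z/E)² = 0.137 × 0.863 × (1.960/0.07)² = 92.69 — call this n₀.
Finite-population correction with N = 250: n = n₀ / (1 + (n₀−1)/N) = 92.69 / 1.367 = 67.81
Round up: n = 68.

n = 68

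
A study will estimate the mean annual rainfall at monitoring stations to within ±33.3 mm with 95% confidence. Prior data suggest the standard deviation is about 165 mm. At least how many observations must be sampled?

For a mean, the margin of error is E = z·σ/√n, so n = (zσ/E)².
At 95% confidence, z = 1.960.
n = (1.960 × 165 / 33.3)² = 94.32
Round up: n = 95.

95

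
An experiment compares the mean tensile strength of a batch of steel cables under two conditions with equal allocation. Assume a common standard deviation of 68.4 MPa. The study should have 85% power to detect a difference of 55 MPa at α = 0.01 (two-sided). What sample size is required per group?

For two equal groups, n per group = 2·((z_{α/2} + z_β)·σ/δ)².
z_{α/2} = 2.576; z_β = 1.036 (power 85%).
n = 2 × (3.612 × 68.4 / 55)² = 2 × 20.18 = 40.36
Round up: n = 41 per group.

41 per group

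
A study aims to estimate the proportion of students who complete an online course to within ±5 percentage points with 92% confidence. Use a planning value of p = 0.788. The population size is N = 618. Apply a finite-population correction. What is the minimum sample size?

n = 155

For a proportion with margin E = 0.05 at 92% confidence, z = 1.751.
n = p̂(1−p̂)(z/E)² = 0.788 × 0.212 × (1.751/0.05)² = 204.88 — call this n₀.
Finite-population correction with N = 618: n = n₀ / (1 + (n₀−1)/N) = 204.88 / 1.33 = 154.05
Round up: n = 155.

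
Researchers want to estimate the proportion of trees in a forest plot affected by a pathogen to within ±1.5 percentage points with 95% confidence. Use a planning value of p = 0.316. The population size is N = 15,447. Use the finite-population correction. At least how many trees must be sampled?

For a proportion with margin E = 0.015 at 95% confidence, z = 1.960.
n = p̂(1−p̂)(z/E)² = 0.316 × 0.684 × (1.960/0.015)² = 3690.39 — call this n₀.
Finite-population correction with N = 15,447: n = n₀ / (1 + (n₀−1)/N) = 3690.39 / 1.239 = 2978.52
Round up: n = 2979.

2979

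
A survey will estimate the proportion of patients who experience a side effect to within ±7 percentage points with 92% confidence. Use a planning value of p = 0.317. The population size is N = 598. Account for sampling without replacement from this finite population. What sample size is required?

111

For a proportion with margin E = 0.07 at 92% confidence, z = 1.751.
n = p̂(1−p̂)(z/E)² = 0.317 × 0.683 × (1.751/0.07)² = 135.47 — call this n₀.
Finite-population correction with N = 598: n = n₀ / (1 + (n₀−1)/N) = 135.47 / 1.225 = 110.59
Round up: n = 111.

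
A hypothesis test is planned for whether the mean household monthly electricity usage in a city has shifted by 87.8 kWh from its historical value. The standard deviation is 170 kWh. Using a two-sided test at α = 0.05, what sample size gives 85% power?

n = 34

For a one-sample z-test, n = ((z_{α/2} + z_β)·σ/δ)².
z_{α/2} = 1.960 (two-sided α = 0.05); z_β = 1.036 (power 85% → β = 0.15).
n = (2.996 × 170 / 87.8)² = 33.65
Round up: n = 34.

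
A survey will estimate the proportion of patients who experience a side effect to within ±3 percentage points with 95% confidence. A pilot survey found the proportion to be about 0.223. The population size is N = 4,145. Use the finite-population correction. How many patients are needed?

For a proportion with margin E = 0.03 at 95% confidence, z = 1.960.
n = p̂(1−p̂)(z/E)² = 0.223 × 0.777 × (1.960/0.03)² = 739.60 — call this n₀.
Finite-population correction with N = 4,145: n = n₀ / (1 + (n₀−1)/N) = 739.60 / 1.178 = 627.84
Round up: n = 628.

628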